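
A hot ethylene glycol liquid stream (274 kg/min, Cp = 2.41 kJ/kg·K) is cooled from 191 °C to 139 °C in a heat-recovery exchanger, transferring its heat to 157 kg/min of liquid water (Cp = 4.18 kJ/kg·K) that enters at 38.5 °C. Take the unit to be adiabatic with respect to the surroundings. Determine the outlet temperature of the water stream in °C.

T_c,out = 90.8 °C

Heat released by hot stream: Q = 274 × 2.41 × (191 − 139) = 34338 kJ/min
Energy balance on cold side (adiabatic exchanger): Q = ṁ_c·Cp_c·(T_c,out − T_c,in)
T_c,out = 38.5 + 34338/(157 × 4.18) = 90.823 °C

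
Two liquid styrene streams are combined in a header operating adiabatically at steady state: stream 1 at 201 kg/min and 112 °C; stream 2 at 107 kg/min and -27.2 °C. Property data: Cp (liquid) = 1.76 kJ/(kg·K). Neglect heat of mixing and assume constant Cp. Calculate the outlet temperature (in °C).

T_out = 63.6 °C

Adiabatic, steady state ⇒ Σ ṁᵢCp,ᵢ(T_out − Tᵢ) = 0
Σ ṁᵢCp,ᵢTᵢ = 201×1.76×112 + 107×1.76×-27.2 = 34499
Σ ṁᵢCp,ᵢ = 201×1.76 + 107×1.76 = 542.08
T_out = 34499 / 542.08 = 63.642 °C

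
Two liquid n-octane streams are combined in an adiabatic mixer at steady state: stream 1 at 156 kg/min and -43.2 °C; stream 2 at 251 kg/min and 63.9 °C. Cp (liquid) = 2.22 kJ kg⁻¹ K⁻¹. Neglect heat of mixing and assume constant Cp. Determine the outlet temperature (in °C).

T_out = 22.8 °C

Energy balance with Q = 0: Σ ṁᵢCp,ᵢ(T_out − Tᵢ) = 0
Σ ṁᵢCp,ᵢTᵢ = 156×2.22×-43.2 + 251×2.22×63.9 = 20645
Σ ṁᵢCp,ᵢ = 156×2.22 + 251×2.22 = 903.54
T_out = 20645 / 903.54 = 22.849 °C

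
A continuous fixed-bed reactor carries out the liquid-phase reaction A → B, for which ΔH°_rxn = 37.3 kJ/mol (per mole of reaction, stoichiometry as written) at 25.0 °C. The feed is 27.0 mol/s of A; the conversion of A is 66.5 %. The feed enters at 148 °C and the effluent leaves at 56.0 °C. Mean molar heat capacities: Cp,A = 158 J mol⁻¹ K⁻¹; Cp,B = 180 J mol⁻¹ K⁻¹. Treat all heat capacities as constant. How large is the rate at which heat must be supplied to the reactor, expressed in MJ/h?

Q_in = 1040 MJ/h

Extent of reaction ξ = 0.665 × 27.0 = 17.955 mol/s
Reaction term: ξ·ΔH°_rxn = 17.955 × 37.3 = 669.72 kJ/s
Sensible, feed 148→25 °C: -524.72 kJ/s
Outlet flows (mol/s): A 9.045, B 17.955
Sensible, products 25→56.0 °C: 144.49 kJ/s
Q = ΔH = 289.49 kJ/s = 289.49 kW
Heat supplied = 1042.2 MJ/h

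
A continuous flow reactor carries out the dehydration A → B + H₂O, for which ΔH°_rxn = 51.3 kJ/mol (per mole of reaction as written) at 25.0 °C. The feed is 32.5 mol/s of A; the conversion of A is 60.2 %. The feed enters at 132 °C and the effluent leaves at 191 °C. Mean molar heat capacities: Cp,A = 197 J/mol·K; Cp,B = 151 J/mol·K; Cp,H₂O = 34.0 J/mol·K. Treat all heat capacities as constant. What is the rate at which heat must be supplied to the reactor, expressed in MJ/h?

Q_in = 4830 MJ/h

Extent of reaction ξ = 0.602 × 32.5 = 19.565 mol/s
Reaction term: ξ·ΔH°_rxn = 19.565 × 51.3 = 1003.7 kJ/s
Sensible, feed 132→25 °C: -685.07 kJ/s
Outlet flows (mol/s): A 12.935, B 19.565, H₂O 19.565
Sensible, products 25→191 °C: 1023.8 kJ/s
Q = ΔH = 1342.5 kJ/s = 1342.5 kW
Heat supplied = 4832.9 MJ/h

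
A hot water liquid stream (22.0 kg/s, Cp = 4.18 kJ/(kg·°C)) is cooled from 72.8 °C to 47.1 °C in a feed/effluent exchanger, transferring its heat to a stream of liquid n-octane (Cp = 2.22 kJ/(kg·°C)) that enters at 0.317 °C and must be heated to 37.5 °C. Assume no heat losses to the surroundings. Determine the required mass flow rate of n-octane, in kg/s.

ṁ_c = 28.6 kg/s

Heat released by hot stream: Q = 22.0 × 4.18 × (72.8 − 47.1) = 2363.4 kJ/s
Energy balance on cold side (adiabatic exchanger): Q = ṁ_c·Cp_c·(T_c,out − T_c,in)
ṁ_c = 2363.4 / [2.22 × (37.5 − 0.317)] = 28.631 kg/s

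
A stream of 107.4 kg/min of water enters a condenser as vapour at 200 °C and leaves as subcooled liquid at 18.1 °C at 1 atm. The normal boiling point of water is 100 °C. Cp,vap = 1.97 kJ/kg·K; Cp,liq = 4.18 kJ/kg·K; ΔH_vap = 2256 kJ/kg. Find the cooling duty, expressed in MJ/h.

vapour 200→100 °C: -197 kJ/kg
condensation at 100 °C: -2256 kJ/kg
liquid 100→18.1 °C: -342.34 kJ/kg
Δh = -197 + -2256 + -342.34 = -2795.3 kJ/kg
Q = ṁ·Δh = 107.4 kg/min × -2795.3 kJ/kg = -300220 kJ/min
|Q| = 5003.7 kW = 18013 MJ/h

Q_c = 18000 MJ/h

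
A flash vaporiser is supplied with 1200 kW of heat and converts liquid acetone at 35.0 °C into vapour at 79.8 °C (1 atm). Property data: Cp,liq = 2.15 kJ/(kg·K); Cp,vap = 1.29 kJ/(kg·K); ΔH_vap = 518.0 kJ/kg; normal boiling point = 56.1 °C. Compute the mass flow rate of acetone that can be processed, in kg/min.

ṁ = 121 kg/min

Δh = 2.15×(56.1−35.0) + 518.0 + 1.29×(79.8−56.1) = 593.94 kJ/kg
Q = 1200 kW = 1200 kJ/s = 72000 kJ/min
ṁ = Q/Δh = 72000 / 593.94 = 121.22 kg/min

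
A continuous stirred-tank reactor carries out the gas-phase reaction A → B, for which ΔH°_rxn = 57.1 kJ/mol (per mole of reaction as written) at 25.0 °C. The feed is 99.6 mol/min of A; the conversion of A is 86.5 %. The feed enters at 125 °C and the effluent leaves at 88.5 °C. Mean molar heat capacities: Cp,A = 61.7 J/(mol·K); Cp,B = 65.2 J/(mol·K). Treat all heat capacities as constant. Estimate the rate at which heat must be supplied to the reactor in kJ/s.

Extent of reaction ξ = 0.865 × 99.6 = 86.154 mol/min
Reaction term: ξ·ΔH°_rxn = 86.154 × 57.1 = 4919.4 kJ/min
Sensible, feed 125→25 °C: -614.53 kJ/min
Outlet flows (mol/min): A 13.446, B 86.154
Sensible, products 25→88.5 °C: 409.38 kJ/min
Q = ΔH = 4714.2 kJ/min = 78.571 kW
Heat supplied = 78.571 kJ/s

Q_in = 78.6 kJ/s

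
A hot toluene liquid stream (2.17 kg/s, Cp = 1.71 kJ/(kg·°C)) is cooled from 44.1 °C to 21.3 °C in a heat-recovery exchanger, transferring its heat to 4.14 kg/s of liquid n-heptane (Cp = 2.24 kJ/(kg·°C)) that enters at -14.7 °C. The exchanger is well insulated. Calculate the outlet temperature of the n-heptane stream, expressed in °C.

T_c,out = -5.58 °C

Heat released by hot stream: Q = 2.17 × 1.71 × (44.1 − 21.3) = 84.604 kJ/s
Energy balance on cold side (adiabatic exchanger): Q = ṁ_c·Cp_c·(T_c,out − T_c,in)
T_c,out = -14.7 + 84.604/(4.14 × 2.24) = -5.5769 °C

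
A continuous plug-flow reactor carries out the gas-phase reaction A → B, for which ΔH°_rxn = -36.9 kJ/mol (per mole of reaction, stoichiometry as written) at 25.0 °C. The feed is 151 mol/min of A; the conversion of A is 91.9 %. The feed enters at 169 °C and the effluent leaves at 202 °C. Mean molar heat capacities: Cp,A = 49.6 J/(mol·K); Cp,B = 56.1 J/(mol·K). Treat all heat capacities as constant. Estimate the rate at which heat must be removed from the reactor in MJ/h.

Extent of reaction ξ = 0.919 × 151 = 138.77 mol/min
Reaction term: ξ·ΔH°_rxn = 138.77 × -36.9 = -5120.6 kJ/min
Sensible, feed 169→25 °C: -1078.5 kJ/min
Outlet flows (mol/min): A 12.231, B 138.77
Sensible, products 25→202 °C: 1485.3 kJ/min
Q = ΔH = -4713.8 kJ/min = -78.563 kW
Heat removed = 282.83 MJ/h

Q_out = 283 MJ/h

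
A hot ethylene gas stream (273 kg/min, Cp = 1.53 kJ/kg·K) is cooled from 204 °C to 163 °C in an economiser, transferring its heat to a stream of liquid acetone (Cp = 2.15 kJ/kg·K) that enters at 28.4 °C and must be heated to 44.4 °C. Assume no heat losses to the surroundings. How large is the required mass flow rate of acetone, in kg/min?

ṁ_c = 498 kg/min

Heat released by hot stream: Q = 273 × 1.53 × (204 − 163) = 17125 kJ/min
Energy balance on cold side (adiabatic exchanger): Q = ṁ_c·Cp_c·(T_c,out − T_c,in)
ṁ_c = 17125 / [2.15 × (44.4 − 28.4)] = 497.83 kg/min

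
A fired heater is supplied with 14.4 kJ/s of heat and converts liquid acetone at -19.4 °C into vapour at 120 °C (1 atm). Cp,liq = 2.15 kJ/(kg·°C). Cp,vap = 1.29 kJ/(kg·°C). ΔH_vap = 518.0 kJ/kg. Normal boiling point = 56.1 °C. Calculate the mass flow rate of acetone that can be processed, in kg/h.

ṁ = 68.0 kg/h

Δh = 2.15×(56.1−-19.4) + 518.0 + 1.29×(120−56.1) = 762.76 kJ/kg
Q = 14.4 kJ/s = 14.4 kJ/s = 51840 kJ/h
ṁ = Q/Δh = 51840 / 762.76 = 67.964 kg/h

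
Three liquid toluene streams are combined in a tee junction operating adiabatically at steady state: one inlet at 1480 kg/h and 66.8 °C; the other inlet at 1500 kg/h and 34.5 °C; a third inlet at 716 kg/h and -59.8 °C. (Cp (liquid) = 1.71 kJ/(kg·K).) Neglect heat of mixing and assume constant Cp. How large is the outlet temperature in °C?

T_out = 29.2 °C

No heat crosses the boundary, so H_out = H_in.
T_out = Σ ṁᵢCp,ᵢTᵢ / Σ ṁᵢCp,ᵢ
      = 184330 / 6320.2 = 29.166 °C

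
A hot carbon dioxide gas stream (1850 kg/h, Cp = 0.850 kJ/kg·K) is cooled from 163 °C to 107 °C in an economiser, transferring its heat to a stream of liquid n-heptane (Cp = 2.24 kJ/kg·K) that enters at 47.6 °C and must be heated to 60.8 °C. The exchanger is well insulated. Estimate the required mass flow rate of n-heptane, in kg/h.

ṁ_c = 2980 kg/h

Heat released by hot stream: Q = 1850 × 0.850 × (163 − 107) = 88060 kJ/h
Energy balance on cold side (adiabatic exchanger): Q = ṁ_c·Cp_c·(T_c,out − T_c,in)
ṁ_c = 88060 / [2.24 × (60.8 − 47.6)] = 2978.2 kg/h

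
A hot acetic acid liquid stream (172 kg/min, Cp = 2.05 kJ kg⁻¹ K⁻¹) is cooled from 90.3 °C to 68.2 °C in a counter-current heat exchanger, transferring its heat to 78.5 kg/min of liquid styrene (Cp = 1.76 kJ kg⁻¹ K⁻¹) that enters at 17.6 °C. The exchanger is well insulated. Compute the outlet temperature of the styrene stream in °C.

Heat released by hot stream: Q = 172 × 2.05 × (90.3 − 68.2) = 7792.5 kJ/min
Energy balance on cold side (adiabatic exchanger): Q = ṁ_c·Cp_c·(T_c,out − T_c,in)
T_c,out = 17.6 + 7792.5/(78.5 × 1.76) = 74.002 °C

T_c,out = 74.0 °C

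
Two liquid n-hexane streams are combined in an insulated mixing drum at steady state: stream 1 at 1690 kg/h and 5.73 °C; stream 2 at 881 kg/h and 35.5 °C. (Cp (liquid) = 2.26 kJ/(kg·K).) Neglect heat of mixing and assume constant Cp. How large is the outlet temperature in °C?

T_out = 15.9 °C

Adiabatic, steady state ⇒ Σ ṁᵢCp,ᵢ(T_out − Tᵢ) = 0
Σ ṁᵢCp,ᵢTᵢ = 1690×2.26×5.73 + 881×2.26×35.5 = 92568
Σ ṁᵢCp,ᵢ = 1690×2.26 + 881×2.26 = 5810.5
T_out = 92568 / 5810.5 = 15.931 °C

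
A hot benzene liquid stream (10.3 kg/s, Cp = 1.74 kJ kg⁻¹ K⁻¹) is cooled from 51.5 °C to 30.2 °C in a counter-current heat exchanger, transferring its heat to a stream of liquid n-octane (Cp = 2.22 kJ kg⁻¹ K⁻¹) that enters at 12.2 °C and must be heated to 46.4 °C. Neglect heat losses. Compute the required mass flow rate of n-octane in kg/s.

ṁ_c = 5.03 kg/s

Heat released by hot stream: Q = 10.3 × 1.74 × (51.5 − 30.2) = 381.74 kJ/s
Energy balance on cold side (adiabatic exchanger): Q = ṁ_c·Cp_c·(T_c,out − T_c,in)
ṁ_c = 381.74 / [2.22 × (46.4 − 12.2)] = 5.0279 kg/s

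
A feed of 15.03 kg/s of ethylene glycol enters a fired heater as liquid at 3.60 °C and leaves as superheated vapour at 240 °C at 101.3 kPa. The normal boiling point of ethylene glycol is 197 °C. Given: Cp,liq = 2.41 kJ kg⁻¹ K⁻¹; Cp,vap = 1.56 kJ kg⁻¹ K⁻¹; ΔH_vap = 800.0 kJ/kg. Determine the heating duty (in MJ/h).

Q = 72100 MJ/h

liquid 3.60→197 °C: 466.09 kJ/kg
vaporisation at 197 °C: 800 kJ/kg
vapour 197→240 °C: 67.08 kJ/kg
Δh = 466.09 + 800 + 67.08 = 1333.2 kJ/kg
Q = ṁ·Δh = 15.03 kg/s × 1333.2 kJ/kg = 20038 kJ/s
|Q| = 20038 kW = 72135 MJ/h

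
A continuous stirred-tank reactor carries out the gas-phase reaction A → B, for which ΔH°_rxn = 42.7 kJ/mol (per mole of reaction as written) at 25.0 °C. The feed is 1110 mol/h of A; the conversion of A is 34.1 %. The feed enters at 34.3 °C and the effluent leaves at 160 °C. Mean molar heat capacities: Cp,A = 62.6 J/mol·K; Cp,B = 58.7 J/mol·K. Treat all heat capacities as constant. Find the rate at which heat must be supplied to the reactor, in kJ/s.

Q_in = 6.86 kJ/s

Extent of reaction ξ = 0.341 × 1110 = 378.51 mol/h
Reaction term: ξ·ΔH°_rxn = 378.51 × 42.7 = 16162 kJ/h
Sensible, feed 34.3→25 °C: -646.22 kJ/h
Outlet flows (mol/h): A 731.49, B 378.51
Sensible, products 25→160 °C: 9181.3 kJ/h
Q = ΔH = 24697 kJ/h = 6.8604 kW
Heat supplied = 6.8604 kJ/s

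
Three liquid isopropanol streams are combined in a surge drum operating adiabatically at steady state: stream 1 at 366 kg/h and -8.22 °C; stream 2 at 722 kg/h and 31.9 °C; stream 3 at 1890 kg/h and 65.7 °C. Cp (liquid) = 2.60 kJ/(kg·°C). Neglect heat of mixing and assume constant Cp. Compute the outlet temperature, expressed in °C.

T_out = 48.4 °C

Energy balance with Q = 0: Σ ṁᵢCp,ᵢ(T_out − Tᵢ) = 0
Σ ṁᵢCp,ᵢTᵢ = 366×2.60×-8.22 + 722×2.60×31.9 + 1890×2.60×65.7 = 374910
Σ ṁᵢCp,ᵢ = 366×2.60 + 722×2.60 + 1890×2.60 = 7742.8
T_out = 374910 / 7742.8 = 48.421 °C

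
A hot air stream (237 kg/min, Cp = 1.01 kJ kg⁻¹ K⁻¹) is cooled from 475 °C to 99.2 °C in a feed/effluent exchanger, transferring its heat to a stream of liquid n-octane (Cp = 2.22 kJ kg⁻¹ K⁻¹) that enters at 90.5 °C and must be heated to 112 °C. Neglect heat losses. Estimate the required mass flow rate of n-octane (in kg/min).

ṁ_c = 1880 kg/min

Heat released by hot stream: Q = 237 × 1.01 × (475 − 99.2) = 89955 kJ/min
Energy balance on cold side (adiabatic exchanger): Q = ṁ_c·Cp_c·(T_c,out − T_c,in)
ṁ_c = 89955 / [2.22 × (112 − 90.5)] = 1884.7 kg/min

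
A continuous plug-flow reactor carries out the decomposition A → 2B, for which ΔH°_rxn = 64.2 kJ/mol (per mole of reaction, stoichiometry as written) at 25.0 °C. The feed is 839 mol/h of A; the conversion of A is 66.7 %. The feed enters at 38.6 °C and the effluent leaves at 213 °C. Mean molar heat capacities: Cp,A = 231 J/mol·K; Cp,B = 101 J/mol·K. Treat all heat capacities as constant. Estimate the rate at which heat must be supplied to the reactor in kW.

Q_in = 18.5 kW

Extent of reaction ξ = 0.667 × 839 = 559.61 mol/h
Reaction term: ξ·ΔH°_rxn = 559.61 × 64.2 = 35927 kJ/h
Sensible, feed 38.6→25 °C: -2635.8 kJ/h
Outlet flows (mol/h): A 279.39, B 1119.2
Sensible, products 25→213 °C: 33385 kJ/h
Q = ΔH = 66676 kJ/h = 18.521 kW
Heat supplied = 18.521 kW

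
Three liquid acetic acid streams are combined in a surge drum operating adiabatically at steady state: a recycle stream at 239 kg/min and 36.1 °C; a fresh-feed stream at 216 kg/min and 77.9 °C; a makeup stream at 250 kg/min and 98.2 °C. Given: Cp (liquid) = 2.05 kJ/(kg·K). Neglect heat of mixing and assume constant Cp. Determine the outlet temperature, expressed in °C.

T_out = 70.9 °C

No heat crosses the boundary, so H_out = H_in.
T_out = Σ ṁᵢCp,ᵢTᵢ / Σ ṁᵢCp,ᵢ
      = 102510 / 1445.2 = 70.928 °C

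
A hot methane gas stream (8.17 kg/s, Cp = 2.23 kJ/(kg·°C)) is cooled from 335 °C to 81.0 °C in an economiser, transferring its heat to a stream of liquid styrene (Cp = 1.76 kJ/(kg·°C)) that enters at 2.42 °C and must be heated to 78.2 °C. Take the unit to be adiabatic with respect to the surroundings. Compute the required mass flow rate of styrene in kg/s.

ṁ_c = 34.7 kg/s

Heat released by hot stream: Q = 8.17 × 2.23 × (335 − 81.0) = 4627.7 kJ/s
Energy balance on cold side (adiabatic exchanger): Q = ṁ_c·Cp_c·(T_c,out − T_c,in)
ṁ_c = 4627.7 / [1.76 × (78.2 − 2.42)] = 34.697 kg/s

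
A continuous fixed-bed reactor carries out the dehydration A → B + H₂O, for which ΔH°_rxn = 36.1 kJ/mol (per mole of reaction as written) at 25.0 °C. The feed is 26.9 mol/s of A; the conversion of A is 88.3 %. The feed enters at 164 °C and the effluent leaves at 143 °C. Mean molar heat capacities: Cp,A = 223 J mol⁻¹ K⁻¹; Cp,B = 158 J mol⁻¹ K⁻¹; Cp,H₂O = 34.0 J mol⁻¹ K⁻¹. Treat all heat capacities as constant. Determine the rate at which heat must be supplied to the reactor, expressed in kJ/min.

Extent of reaction ξ = 0.883 × 26.9 = 23.753 mol/s
Reaction term: ξ·ΔH°_rxn = 23.753 × 36.1 = 857.47 kJ/s
Sensible, feed 164→25 °C: -833.82 kJ/s
Outlet flows (mol/s): A 3.1473, B 23.753, H₂O 23.753
Sensible, products 25→143 °C: 620.96 kJ/s
Q = ΔH = 644.61 kJ/s = 644.61 kW
Heat supplied = 38677 kJ/min

Q_in = 38700 kJ/min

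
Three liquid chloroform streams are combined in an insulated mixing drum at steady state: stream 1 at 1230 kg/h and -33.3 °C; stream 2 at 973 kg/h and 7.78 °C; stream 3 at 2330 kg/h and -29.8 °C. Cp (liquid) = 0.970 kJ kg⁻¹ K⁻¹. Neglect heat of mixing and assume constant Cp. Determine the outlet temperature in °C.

T_out = -22.7 °C

Energy balance with Q = 0: Σ ṁᵢCp,ᵢ(T_out − Tᵢ) = 0
Σ ṁᵢCp,ᵢTᵢ = 1230×0.970×-33.3 + 973×0.970×7.78 + 2330×0.970×-29.8 = -99738
Σ ṁᵢCp,ᵢ = 1230×0.970 + 973×0.970 + 2330×0.970 = 4397
T_out = -99738 / 4397 = -22.683 °C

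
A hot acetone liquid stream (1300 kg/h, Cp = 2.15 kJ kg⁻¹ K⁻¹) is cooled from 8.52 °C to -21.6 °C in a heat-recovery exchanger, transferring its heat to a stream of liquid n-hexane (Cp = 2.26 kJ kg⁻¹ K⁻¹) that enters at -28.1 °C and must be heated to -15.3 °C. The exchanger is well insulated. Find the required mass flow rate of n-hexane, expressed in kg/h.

ṁ_c = 2910 kg/h

Heat released by hot stream: Q = 1300 × 2.15 × (8.52 − -21.6) = 84185 kJ/h
Energy balance on cold side (adiabatic exchanger): Q = ṁ_c·Cp_c·(T_c,out − T_c,in)
ṁ_c = 84185 / [2.26 × (-15.3 − -28.1)] = 2910.2 kg/h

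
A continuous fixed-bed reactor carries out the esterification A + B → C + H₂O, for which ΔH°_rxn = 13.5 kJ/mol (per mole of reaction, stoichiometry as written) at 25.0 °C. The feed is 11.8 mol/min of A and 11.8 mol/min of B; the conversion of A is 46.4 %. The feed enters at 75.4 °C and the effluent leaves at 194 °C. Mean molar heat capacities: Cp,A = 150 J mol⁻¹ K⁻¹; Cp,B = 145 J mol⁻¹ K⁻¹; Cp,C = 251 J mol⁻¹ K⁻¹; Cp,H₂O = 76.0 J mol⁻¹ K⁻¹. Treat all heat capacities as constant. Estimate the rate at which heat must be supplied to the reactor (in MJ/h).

Q_in = 31.0 MJ/h

Extent of reaction ξ = 0.464 × 11.8 = 5.4752 mol/min
Reaction term: ξ·ΔH°_rxn = 5.4752 × 13.5 = 73.915 kJ/min
Sensible, feed 75.4→25 °C: -175.44 kJ/min
Outlet flows (mol/min): A 6.3248, B 6.3248, C 5.4752, H₂O 5.4752
Sensible, products 25→194 °C: 617.9 kJ/min
Q = ΔH = 516.37 kJ/min = 8.6062 kW
Heat supplied = 30.982 MJ/h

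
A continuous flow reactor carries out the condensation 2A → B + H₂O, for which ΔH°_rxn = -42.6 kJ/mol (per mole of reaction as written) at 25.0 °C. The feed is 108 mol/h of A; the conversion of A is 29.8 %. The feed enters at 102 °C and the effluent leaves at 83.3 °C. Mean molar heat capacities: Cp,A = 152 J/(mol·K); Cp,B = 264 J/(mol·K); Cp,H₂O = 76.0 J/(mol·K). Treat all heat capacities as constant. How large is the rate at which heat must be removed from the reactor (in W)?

Extent of reaction ξ = 0.298 × 108 / 2 = 16.092 mol/h
Reaction term: ξ·ΔH°_rxn = 16.092 × -42.6 = -685.52 kJ/h
Sensible, feed 102→25 °C: -1264 kJ/h
Outlet flows (mol/h): A 75.816, B 16.092, H₂O 16.092
Sensible, products 25→83.3 °C: 990.83 kJ/h
Q = ΔH = -958.72 kJ/h = -0.26631 kW
Heat removed = 266.31 W

Q_out = 266 W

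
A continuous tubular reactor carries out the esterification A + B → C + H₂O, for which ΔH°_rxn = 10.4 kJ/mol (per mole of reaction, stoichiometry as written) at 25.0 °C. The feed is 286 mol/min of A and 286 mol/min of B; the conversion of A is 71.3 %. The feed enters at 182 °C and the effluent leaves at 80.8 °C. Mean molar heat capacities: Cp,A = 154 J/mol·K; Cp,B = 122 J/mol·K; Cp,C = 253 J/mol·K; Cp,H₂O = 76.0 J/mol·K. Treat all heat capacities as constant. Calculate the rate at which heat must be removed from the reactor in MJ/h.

Q_out = 316 MJ/h

Extent of reaction ξ = 0.713 × 286 = 203.92 mol/min
Reaction term: ξ·ΔH°_rxn = 203.92 × 10.4 = 2120.7 kJ/min
Sensible, feed 182→25 °C: -12393 kJ/min
Outlet flows (mol/min): A 82.082, B 82.082, C 203.92, H₂O 203.92
Sensible, products 25→80.8 °C: 5007.7 kJ/min
Q = ΔH = -5264.5 kJ/min = -87.742 kW
Heat removed = 315.87 MJ/h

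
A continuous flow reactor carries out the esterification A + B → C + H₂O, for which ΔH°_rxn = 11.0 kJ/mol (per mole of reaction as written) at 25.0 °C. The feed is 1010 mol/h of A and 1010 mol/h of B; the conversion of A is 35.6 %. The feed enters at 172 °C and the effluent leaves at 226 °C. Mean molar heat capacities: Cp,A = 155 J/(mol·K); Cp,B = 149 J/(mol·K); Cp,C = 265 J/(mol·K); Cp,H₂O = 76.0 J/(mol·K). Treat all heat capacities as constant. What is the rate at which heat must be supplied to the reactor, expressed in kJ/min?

Q_in = 387 kJ/min

Extent of reaction ξ = 0.356 × 1010 = 359.56 mol/h
Reaction term: ξ·ΔH°_rxn = 359.56 × 11.0 = 3955.2 kJ/h
Sensible, feed 172→25 °C: -45135 kJ/h
Outlet flows (mol/h): A 650.44, B 650.44, C 359.56, H₂O 359.56
Sensible, products 25→226 °C: 64389 kJ/h
Q = ΔH = 23209 kJ/h = 6.447 kW
Heat supplied = 386.82 kJ/min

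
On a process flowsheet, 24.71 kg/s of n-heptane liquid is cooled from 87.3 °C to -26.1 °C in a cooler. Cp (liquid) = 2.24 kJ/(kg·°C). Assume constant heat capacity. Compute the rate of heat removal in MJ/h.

Q_c = 22600 MJ/h

Q = ṁ·Cp·ΔT = 24.71 × 2.24 × (-26.1 − 87.3) = -6276.7 kJ/s
Cooling duty = 22596 MJ/h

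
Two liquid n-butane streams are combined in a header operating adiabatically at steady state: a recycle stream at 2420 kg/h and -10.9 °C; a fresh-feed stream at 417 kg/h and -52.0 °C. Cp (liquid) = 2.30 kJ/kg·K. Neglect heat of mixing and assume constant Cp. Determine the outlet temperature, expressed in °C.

T_out = -16.9 °C

Adiabatic, steady state ⇒ Σ ṁᵢCp,ᵢ(T_out − Tᵢ) = 0
Σ ṁᵢCp,ᵢTᵢ = 2420×2.30×-10.9 + 417×2.30×-52.0 = -110540
Σ ṁᵢCp,ᵢ = 2420×2.30 + 417×2.30 = 6525.1
T_out = -110540 / 6525.1 = -16.941 °C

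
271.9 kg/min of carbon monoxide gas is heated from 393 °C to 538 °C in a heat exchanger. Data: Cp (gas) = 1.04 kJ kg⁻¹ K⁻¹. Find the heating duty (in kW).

Q = ṁ·Cp·ΔT = 271.9 × 1.04 × (538 − 393) = 41003 kJ/min
Converting: 41003 / 60 s = 683.38 kW

Q = 683 kW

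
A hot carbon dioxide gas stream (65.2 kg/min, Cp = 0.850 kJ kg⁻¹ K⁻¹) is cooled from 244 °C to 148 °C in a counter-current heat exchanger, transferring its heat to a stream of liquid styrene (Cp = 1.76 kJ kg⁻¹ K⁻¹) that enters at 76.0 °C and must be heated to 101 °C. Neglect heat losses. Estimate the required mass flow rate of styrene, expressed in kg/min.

Heat released by hot stream: Q = 65.2 × 0.850 × (244 − 148) = 5320.3 kJ/min
Energy balance on cold side (adiabatic exchanger): Q = ṁ_c·Cp_c·(T_c,out − T_c,in)
ṁ_c = 5320.3 / [1.76 × (101 − 76.0)] = 120.92 kg/min

ṁ_c = 121 kg/min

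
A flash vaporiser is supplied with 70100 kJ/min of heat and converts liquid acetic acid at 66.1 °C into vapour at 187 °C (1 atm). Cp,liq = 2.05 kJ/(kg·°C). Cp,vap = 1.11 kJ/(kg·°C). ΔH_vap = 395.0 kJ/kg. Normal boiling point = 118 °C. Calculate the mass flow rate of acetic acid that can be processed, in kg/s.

Δh = 2.05×(118−66.1) + 395.0 + 1.11×(187−118) = 577.99 kJ/kg
Q = 70100 kJ/min = 1168.3 kJ/s = 1168.3 kJ/s
ṁ = Q/Δh = 1168.3 / 577.99 = 2.0214 kg/s

ṁ = 2.02 kg/s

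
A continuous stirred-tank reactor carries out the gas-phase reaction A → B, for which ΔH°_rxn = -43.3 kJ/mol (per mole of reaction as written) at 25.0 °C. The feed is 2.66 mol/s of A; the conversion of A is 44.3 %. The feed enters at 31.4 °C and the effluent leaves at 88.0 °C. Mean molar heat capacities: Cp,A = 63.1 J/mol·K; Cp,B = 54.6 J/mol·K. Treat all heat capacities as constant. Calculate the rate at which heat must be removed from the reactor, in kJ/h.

Extent of reaction ξ = 0.443 × 2.66 = 1.1784 mol/s
Reaction term: ξ·ΔH°_rxn = 1.1784 × -43.3 = -51.024 kJ/s
Sensible, feed 31.4→25 °C: -1.0742 kJ/s
Outlet flows (mol/s): A 1.4816, B 1.1784
Sensible, products 25→88.0 °C: 9.9433 kJ/s
Q = ΔH = -42.155 kJ/s = -42.155 kW
Heat removed = 151760 kJ/h

Q_out = 152000 kJ/h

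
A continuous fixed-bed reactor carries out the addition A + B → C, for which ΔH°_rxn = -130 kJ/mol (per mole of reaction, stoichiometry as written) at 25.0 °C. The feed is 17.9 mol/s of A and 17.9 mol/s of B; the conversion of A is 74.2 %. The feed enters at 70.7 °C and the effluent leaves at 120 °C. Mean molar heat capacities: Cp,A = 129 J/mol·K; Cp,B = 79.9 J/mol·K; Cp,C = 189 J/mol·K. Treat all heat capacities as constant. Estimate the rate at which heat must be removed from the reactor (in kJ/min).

Q_out = 94000 kJ/min

Extent of reaction ξ = 0.742 × 17.9 = 13.282 mol/s
Reaction term: ξ·ΔH°_rxn = 13.282 × -130 = -1726.6 kJ/s
Sensible, feed 70.7→25 °C: -170.89 kJ/s
Outlet flows (mol/s): A 4.6182, B 4.6182, C 13.282
Sensible, products 25→120 °C: 330.13 kJ/s
Q = ΔH = -1567.4 kJ/s = -1567.4 kW
Heat removed = 94044 kJ/min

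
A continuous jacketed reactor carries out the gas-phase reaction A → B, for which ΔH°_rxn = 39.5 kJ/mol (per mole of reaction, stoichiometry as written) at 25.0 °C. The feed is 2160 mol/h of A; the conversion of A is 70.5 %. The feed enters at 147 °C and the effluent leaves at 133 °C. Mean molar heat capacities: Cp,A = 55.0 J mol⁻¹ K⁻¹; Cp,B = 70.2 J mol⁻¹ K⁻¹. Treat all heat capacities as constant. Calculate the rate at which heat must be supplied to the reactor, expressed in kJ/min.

Extent of reaction ξ = 0.705 × 2160 = 1522.8 mol/h
Reaction term: ξ·ΔH°_rxn = 1522.8 × 39.5 = 60151 kJ/h
Sensible, feed 147→25 °C: -14494 kJ/h
Outlet flows (mol/h): A 637.2, B 1522.8
Sensible, products 25→133 °C: 15330 kJ/h
Q = ΔH = 60987 kJ/h = 16.941 kW
Heat supplied = 1016.5 kJ/min

Q_in = 1020 kJ/min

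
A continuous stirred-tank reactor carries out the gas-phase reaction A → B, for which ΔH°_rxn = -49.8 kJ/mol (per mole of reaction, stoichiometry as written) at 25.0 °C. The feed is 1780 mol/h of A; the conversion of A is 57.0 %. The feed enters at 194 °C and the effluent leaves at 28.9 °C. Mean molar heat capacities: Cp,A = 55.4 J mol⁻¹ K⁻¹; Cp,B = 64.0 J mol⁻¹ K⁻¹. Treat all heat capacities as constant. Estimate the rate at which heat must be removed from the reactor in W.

Extent of reaction ξ = 0.570 × 1780 = 1014.6 mol/h
Reaction term: ξ·ΔH°_rxn = 1014.6 × -49.8 = -50527 kJ/h
Sensible, feed 194→25 °C: -16665 kJ/h
Outlet flows (mol/h): A 765.4, B 1014.6
Sensible, products 25→28.9 °C: 418.62 kJ/h
Q = ΔH = -66774 kJ/h = -18.548 kW
Heat removed = 18548 W

Q_out = 18500 W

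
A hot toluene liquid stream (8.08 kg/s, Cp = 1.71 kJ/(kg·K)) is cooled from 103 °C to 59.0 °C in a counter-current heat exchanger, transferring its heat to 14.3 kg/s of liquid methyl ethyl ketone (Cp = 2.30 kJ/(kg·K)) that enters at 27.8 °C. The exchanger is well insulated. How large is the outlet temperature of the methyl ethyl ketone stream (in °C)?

Heat released by hot stream: Q = 8.08 × 1.71 × (103 − 59.0) = 607.94 kJ/s
Energy balance on cold side (adiabatic exchanger): Q = ṁ_c·Cp_c·(T_c,out − T_c,in)
T_c,out = 27.8 + 607.94/(14.3 × 2.30) = 46.284 °C

T_c,out = 46.3 °C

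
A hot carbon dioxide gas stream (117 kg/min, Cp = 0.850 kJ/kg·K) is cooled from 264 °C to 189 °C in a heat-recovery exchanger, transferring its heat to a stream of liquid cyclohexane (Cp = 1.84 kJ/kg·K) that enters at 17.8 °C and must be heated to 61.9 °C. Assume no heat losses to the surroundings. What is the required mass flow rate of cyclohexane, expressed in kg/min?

Heat released by hot stream: Q = 117 × 0.850 × (264 − 189) = 7458.8 kJ/min
Energy balance on cold side (adiabatic exchanger): Q = ṁ_c·Cp_c·(T_c,out − T_c,in)
ṁ_c = 7458.8 / [1.84 × (61.9 − 17.8)] = 91.92 kg/min

ṁ_c = 91.9 kg/min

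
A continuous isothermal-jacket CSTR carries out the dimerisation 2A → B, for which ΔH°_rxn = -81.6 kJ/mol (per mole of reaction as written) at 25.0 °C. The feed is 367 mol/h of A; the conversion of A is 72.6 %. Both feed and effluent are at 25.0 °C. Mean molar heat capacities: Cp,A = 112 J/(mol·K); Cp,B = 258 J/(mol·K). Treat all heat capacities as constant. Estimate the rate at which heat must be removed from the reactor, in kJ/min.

Q_out = 181 kJ/min

Extent of reaction ξ = 0.726 × 367 / 2 = 133.22 mol/h
Reaction term: ξ·ΔH°_rxn = 133.22 × -81.6 = -10871 kJ/h
Q = ΔH = -10871 kJ/h = -3.0197 kW
Heat removed = 181.18 kJ/min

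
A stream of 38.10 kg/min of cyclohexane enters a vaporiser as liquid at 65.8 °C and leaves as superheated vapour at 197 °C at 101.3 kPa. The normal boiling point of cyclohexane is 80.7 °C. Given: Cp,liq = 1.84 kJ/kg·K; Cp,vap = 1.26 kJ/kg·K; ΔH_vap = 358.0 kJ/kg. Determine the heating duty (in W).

Q = 338000 W

liquid 65.8→80.7 °C: 27.416 kJ/kg
vaporisation at 80.7 °C: 358 kJ/kg
vapour 80.7→197 °C: 146.54 kJ/kg
Δh = 27.416 + 358 + 146.54 = 531.95 kJ/kg
Q = ṁ·Δh = 38.10 kg/min × 531.95 kJ/kg = 20267 kJ/min
|Q| = 337.79 kW = 337790 W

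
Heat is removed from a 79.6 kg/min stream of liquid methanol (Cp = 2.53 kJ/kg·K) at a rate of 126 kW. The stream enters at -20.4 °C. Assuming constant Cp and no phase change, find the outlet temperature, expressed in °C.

Q = 126 kW = 7560 kJ/min
ΔT = Q/(ṁ·Cp) = 7560/(79.6×2.53) = 37.539 K
T_out = -20.4 − 37.539 = -57.939 °C

T_out = -57.9 °C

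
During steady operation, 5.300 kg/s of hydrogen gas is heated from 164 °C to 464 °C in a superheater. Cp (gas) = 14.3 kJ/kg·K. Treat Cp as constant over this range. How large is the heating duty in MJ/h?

Q = 81900 MJ/h

Q = ṁ·Cp·ΔT = 5.300 × 14.3 × (464 − 164) = 22737 kJ/s
Heating duty = 81853 MJ/h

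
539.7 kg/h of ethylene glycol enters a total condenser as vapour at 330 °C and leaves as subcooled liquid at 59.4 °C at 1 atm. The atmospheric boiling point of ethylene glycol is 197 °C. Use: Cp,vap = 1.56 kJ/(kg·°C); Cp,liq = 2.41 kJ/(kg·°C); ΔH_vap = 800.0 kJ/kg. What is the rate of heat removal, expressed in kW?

vapour 330→197 °C: -207.48 kJ/kg
condensation at 197 °C: -800 kJ/kg
liquid 197→59.4 °C: -331.62 kJ/kg
Δh = -207.48 + -800 + -331.62 = -1339.1 kJ/kg
Q = ṁ·Δh = 539.7 kg/h × -1339.1 kJ/kg = -722710 kJ/h
|Q| = 200.75 kW

Q_c = 201 kW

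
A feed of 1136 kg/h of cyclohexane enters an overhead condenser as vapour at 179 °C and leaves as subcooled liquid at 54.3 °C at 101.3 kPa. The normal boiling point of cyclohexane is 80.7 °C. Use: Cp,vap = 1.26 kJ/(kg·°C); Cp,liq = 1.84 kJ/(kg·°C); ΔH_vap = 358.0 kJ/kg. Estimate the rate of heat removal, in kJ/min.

vapour 179→80.7 °C: -123.86 kJ/kg
condensation at 80.7 °C: -358 kJ/kg
liquid 80.7→54.3 °C: -48.576 kJ/kg
Δh = -123.86 + -358 + -48.576 = -530.43 kJ/kg
Q = ṁ·Δh = 1136 kg/h × -530.43 kJ/kg = -602570 kJ/h
|Q| = 167.38 kW = 10043 kJ/min

Q_c = 10000 kJ/min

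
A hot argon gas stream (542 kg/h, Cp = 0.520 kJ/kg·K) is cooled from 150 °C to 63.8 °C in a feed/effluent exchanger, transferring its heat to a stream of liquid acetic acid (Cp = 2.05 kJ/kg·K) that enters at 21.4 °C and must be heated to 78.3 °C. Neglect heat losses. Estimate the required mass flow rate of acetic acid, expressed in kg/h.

ṁ_c = 208 kg/h

Heat released by hot stream: Q = 542 × 0.520 × (150 − 63.8) = 24295 kJ/h
Energy balance on cold side (adiabatic exchanger): Q = ṁ_c·Cp_c·(T_c,out − T_c,in)
ṁ_c = 24295 / [2.05 × (78.3 − 21.4)] = 208.28 kg/h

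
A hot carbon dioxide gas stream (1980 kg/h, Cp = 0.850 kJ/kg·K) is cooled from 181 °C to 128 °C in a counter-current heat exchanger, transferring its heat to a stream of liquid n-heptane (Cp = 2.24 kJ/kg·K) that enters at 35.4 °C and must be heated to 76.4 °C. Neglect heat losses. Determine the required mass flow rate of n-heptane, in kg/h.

Heat released by hot stream: Q = 1980 × 0.850 × (181 − 128) = 89199 kJ/h
Energy balance on cold side (adiabatic exchanger): Q = ṁ_c·Cp_c·(T_c,out − T_c,in)
ṁ_c = 89199 / [2.24 × (76.4 − 35.4)] = 971.24 kg/h

ṁ_c = 971 kg/h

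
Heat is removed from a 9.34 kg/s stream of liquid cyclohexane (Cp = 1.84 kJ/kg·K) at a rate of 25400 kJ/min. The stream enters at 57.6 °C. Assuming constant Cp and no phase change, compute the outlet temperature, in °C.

Q = 25400 kJ/min = 423.33 kJ/s
ΔT = Q/(ṁ·Cp) = 423.33/(9.34×1.84) = 24.633 K
T_out = 57.6 − 24.633 = 32.967 °C

T_out = 33.0 °C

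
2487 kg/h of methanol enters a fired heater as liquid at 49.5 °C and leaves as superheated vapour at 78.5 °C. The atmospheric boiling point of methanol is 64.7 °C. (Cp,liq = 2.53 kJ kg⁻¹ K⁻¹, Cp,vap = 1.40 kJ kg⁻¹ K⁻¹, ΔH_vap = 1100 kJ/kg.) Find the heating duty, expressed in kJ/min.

Q = 48000 kJ/min

liquid 49.5→64.7 °C: 38.456 kJ/kg
vaporisation at 64.7 °C: 1100 kJ/kg
vapour 64.7→78.5 °C: 19.32 kJ/kg
Δh = 38.456 + 1100 + 19.32 = 1157.8 kJ/kg
Q = ṁ·Δh = 2487 kg/h × 1157.8 kJ/kg = 2.8794e+06 kJ/h
|Q| = 799.83 kW = 47990 kJ/min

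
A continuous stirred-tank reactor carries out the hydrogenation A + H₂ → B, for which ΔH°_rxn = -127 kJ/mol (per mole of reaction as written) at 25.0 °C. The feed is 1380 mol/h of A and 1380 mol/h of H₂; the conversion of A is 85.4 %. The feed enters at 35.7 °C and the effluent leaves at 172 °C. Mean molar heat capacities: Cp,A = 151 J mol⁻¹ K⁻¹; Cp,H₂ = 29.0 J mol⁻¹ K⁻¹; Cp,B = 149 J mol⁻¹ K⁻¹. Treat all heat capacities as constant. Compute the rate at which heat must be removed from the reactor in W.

Q_out = 33700 W

Extent of reaction ξ = 0.854 × 1380 = 1178.5 mol/h
Reaction term: ξ·ΔH°_rxn = 1178.5 × -127 = -149670 kJ/h
Sensible, feed 35.7→25 °C: -2657.9 kJ/h
Outlet flows (mol/h): A 201.48, H₂ 201.48, B 1178.5
Sensible, products 25→172 °C: 31144 kJ/h
Q = ΔH = -121190 kJ/h = -33.663 kW
Heat removed = 33663 W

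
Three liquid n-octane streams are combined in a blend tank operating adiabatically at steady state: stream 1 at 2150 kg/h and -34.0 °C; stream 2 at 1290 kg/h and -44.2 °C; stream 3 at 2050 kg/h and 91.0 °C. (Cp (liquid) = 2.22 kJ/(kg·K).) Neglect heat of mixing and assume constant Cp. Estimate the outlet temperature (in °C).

Adiabatic, steady state ⇒ Σ ṁᵢCp,ᵢ(T_out − Tᵢ) = 0
Σ ṁᵢCp,ᵢTᵢ = 2150×2.22×-34.0 + 1290×2.22×-44.2 + 2050×2.22×91.0 = 125280
Σ ṁᵢCp,ᵢ = 2150×2.22 + 1290×2.22 + 2050×2.22 = 12188
T_out = 125280 / 12188 = 10.279 °C

T_out = 10.3 °C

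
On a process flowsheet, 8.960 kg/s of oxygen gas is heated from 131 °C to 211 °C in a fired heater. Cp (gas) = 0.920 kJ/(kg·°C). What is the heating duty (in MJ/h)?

Q = 2370 MJ/h

Q = ṁ·Cp·ΔT = 8.960 × 0.920 × (211 − 131) = 659.46 kJ/s
Heating duty = 2374 MJ/h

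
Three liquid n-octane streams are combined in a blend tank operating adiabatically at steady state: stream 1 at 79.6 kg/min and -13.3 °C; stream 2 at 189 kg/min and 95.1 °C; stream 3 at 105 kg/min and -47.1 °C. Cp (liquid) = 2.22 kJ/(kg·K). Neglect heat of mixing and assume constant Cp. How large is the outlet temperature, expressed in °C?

Energy balance with Q = 0: Σ ṁᵢCp,ᵢ(T_out − Tᵢ) = 0
Σ ṁᵢCp,ᵢTᵢ = 79.6×2.22×-13.3 + 189×2.22×95.1 + 105×2.22×-47.1 = 26573
Σ ṁᵢCp,ᵢ = 79.6×2.22 + 189×2.22 + 105×2.22 = 829.39
T_out = 26573 / 829.39 = 32.039 °C

T_out = 32.0 °C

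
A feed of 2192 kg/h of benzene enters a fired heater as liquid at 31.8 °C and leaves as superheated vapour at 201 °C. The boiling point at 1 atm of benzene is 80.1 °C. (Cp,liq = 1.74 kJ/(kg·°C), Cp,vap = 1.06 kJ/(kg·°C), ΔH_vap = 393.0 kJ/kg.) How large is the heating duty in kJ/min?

liquid 31.8→80.1 °C: 84.042 kJ/kg
vaporisation at 80.1 °C: 393 kJ/kg
vapour 80.1→201 °C: 128.15 kJ/kg
Δh = 84.042 + 393 + 128.15 = 605.2 kJ/kg
Q = ṁ·Δh = 2192 kg/h × 605.2 kJ/kg = 1.3266e+06 kJ/h
|Q| = 368.5 kW = 22110 kJ/min

Q = 22100 kJ/min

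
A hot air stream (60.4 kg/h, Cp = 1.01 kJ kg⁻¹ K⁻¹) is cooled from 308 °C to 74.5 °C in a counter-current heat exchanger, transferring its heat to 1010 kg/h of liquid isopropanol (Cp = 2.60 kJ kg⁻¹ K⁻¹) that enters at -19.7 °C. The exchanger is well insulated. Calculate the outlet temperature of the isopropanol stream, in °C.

T_c,out = -14.3 °C

Heat released by hot stream: Q = 60.4 × 1.01 × (308 − 74.5) = 14244 kJ/h
Energy balance on cold side (adiabatic exchanger): Q = ṁ_c·Cp_c·(T_c,out − T_c,in)
T_c,out = -19.7 + 14244/(1010 × 2.60) = -14.276 °C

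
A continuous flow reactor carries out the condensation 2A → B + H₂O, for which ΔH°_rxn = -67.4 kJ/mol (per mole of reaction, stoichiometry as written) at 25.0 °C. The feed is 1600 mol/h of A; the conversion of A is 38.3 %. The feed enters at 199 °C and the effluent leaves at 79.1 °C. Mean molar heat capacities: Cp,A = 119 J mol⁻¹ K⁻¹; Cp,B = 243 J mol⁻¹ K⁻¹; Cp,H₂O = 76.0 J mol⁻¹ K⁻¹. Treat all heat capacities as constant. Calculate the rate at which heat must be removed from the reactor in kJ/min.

Q_out = 702 kJ/min

Extent of reaction ξ = 0.383 × 1600 / 2 = 306.4 mol/h
Reaction term: ξ·ΔH°_rxn = 306.4 × -67.4 = -20651 kJ/h
Sensible, feed 199→25 °C: -33130 kJ/h
Outlet flows (mol/h): A 987.2, B 306.4, H₂O 306.4
Sensible, products 25→79.1 °C: 11643 kJ/h
Q = ΔH = -42138 kJ/h = -11.705 kW
Heat removed = 702.29 kJ/min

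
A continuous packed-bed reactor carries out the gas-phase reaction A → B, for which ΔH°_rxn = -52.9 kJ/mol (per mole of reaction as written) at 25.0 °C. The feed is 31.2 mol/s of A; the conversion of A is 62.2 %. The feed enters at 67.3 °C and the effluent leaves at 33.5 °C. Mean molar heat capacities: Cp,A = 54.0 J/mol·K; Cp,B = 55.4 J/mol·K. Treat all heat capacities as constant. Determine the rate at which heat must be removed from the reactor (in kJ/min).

Q_out = 65000 kJ/min

Extent of reaction ξ = 0.622 × 31.2 = 19.406 mol/s
Reaction term: ξ·ΔH°_rxn = 19.406 × -52.9 = -1026.6 kJ/s
Sensible, feed 67.3→25 °C: -71.267 kJ/s
Outlet flows (mol/s): A 11.794, B 19.406
Sensible, products 25→33.5 °C: 14.552 kJ/s
Q = ΔH = -1083.3 kJ/s = -1083.3 kW
Heat removed = 64999 kJ/min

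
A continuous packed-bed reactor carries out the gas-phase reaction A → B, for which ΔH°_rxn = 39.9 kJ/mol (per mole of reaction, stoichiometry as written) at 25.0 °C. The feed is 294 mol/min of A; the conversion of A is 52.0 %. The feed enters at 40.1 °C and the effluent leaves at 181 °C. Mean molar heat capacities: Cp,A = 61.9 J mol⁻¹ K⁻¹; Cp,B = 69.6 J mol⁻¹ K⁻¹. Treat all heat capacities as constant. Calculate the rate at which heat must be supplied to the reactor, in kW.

Q_in = 147 kW

Extent of reaction ξ = 0.520 × 294 = 152.88 mol/min
Reaction term: ξ·ΔH°_rxn = 152.88 × 39.9 = 6099.9 kJ/min
Sensible, feed 40.1→25 °C: -274.8 kJ/min
Outlet flows (mol/min): A 141.12, B 152.88
Sensible, products 25→181 °C: 3022.6 kJ/min
Q = ΔH = 8847.7 kJ/min = 147.46 kW
Heat supplied = 147.46 kW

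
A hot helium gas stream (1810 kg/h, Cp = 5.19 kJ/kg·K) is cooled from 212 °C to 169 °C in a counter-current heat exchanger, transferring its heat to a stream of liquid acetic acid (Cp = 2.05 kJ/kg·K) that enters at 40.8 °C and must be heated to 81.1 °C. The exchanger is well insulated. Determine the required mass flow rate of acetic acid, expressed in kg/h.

Heat released by hot stream: Q = 1810 × 5.19 × (212 − 169) = 403940 kJ/h
Energy balance on cold side (adiabatic exchanger): Q = ṁ_c·Cp_c·(T_c,out − T_c,in)
ṁ_c = 403940 / [2.05 × (81.1 − 40.8)] = 4889.4 kg/h

ṁ_c = 4890 kg/h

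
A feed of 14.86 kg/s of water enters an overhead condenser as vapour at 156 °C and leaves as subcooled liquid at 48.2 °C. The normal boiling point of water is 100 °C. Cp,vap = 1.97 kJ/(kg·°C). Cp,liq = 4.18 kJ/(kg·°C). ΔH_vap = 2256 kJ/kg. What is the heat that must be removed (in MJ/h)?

Q_c = 138000 MJ/h

vapour 156→100 °C: -110.32 kJ/kg
condensation at 100 °C: -2256 kJ/kg
liquid 100→48.2 °C: -216.52 kJ/kg
Δh = -110.32 + -2256 + -216.52 = -2582.8 kJ/kg
Q = ṁ·Δh = 14.86 kg/s × -2582.8 kJ/kg = -38381 kJ/s
|Q| = 38381 kW = 138170 MJ/h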